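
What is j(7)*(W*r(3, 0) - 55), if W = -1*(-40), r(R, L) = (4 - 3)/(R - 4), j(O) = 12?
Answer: -1140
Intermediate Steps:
r(R, L) = 1/(-4 + R)
W = 40
j(7)*(W*r(3, 0) - 55) = 12*(40/(-4 + 3) - 55) = 12*(40/(-1) - 55) = 12*(40*(-1) - 55) = 12*(-40 - 55) = 12*(-95) = -1140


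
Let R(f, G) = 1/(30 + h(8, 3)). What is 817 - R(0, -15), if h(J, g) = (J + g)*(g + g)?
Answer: 78431/96 ≈ 816.99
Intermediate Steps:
h(J, g) = 2*g*(J + g) (h(J, g) = (J + g)*(2*g) = 2*g*(J + g))
R(f, G) = 1/96 (R(f, G) = 1/(30 + 2*3*(8 + 3)) = 1/(30 + 2*3*11) = 1/(30 + 66) = 1/96)
817 - R(0, -15) = 817 - 1*1/96 = 817 - 1/96 = 78431/96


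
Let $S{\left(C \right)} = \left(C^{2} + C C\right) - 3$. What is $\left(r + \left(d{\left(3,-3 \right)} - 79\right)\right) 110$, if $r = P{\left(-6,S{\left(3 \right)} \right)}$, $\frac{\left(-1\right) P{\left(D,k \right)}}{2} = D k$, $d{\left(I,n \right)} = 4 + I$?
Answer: $11880$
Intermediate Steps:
$S{\left(C \right)} = -3 + 2 C^{2}$ ($S{\left(C \right)} = \left(C^{2} + C^{2}\right) - 3 = 2 C^{2} - 3 = -3 + 2 C^{2}$)
$P{\left(D,k \right)} = - 2 D k$
$r = 180$ ($r = \left(-2\right) \left(-6\right) \left(-3 + 2 \cdot 3^{2}\right) = \left(-2\right) \left(-6\right) \left(-3 + 2 \cdot 9\right) = \left(-2\right) \left(-6\right) \left(-3 + 18\right) = \left(-2\right) \left(-6\right) 15 = 180$)
$\left(r + \left(d{\left(3,-3 \right)} - 79\right)\right) 110 = \left(180 + \left(\left(4 + 3\right) - 79\right)\right) 110 = \left(180 + \left(7 - 79\right)\right) 110 = \left(180 - 72\right) 110 = 108 \cdot 110 = 11880$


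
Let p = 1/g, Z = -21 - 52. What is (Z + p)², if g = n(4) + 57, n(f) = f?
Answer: 19820304/3721 ≈ 5326.6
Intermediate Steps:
Z = -73
g = 61 (g = 4 + 57 = 61)
p = 1/61 ≈ 0.016393
(Z + p)² = (-73 + 1/61)² = (-4452/61)² = 19820304/3721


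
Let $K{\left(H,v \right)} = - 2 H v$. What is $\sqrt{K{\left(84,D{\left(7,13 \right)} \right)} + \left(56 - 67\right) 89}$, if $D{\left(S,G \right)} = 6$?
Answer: $i \sqrt{1987} \approx 44.576 i$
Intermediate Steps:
$K{\left(H,v \right)} = - 2 H v$
$\sqrt{K{\left(84,D{\left(7,13 \right)} \right)} + \left(56 - 67\right) 89} = \sqrt{\left(-2\right) 84 \cdot 6 + \left(56 - 67\right) 89} = \sqrt{-1008 - 979} = \sqrt{-1987} = i \sqrt{1987}$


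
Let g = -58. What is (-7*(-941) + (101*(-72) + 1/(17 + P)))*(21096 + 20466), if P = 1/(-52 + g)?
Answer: -17735267370/623 ≈ -2.8468e+7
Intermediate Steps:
P = -1/110 (P = 1/(-52 - 58) = 1/(-110) = -1/110 ≈ -0.0090909)
(-7*(-941) + (101*(-72) + 1/(17 + P)))*(21096 + 20466) = (-7*(-941) + (101*(-72) + 1/(17 - 1/110)))*(21096 + 20466) = (6587 + (-7272 + 1/(1869/110)))*41562 = (6587 + (-7272 + 110/1869))*41562 = (6587 - 13591258/1869)*41562 = -1280155/1869*41562 = -17735267370/623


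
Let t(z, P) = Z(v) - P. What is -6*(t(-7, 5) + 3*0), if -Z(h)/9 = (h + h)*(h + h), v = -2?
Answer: 894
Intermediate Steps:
Z(h) = -36*h**2 (Z(h) = -9*(h + h)*(h + h) = -9*2*h*2*h = -36*h**2)
t(z, P) = -144 - P (t(z, P) = -36*(-2)**2 - P = -36*4 - P = -144 - P)
-6*(t(-7, 5) + 3*0) = -6*((-144 - 1*5) + 3*0) = -6*((-144 - 5) + 0) = -6*(-149 + 0) = -6*(-149) = 894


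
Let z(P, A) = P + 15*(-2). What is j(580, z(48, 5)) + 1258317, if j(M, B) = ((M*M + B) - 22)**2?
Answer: 113163527133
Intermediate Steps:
z(P, A) = -30 + P (z(P, A) = P - 30 = -30 + P)
j(M, B) = (-22 + B + M**2)**2 (j(M, B) = ((M**2 + B) - 22)**2 = ((B + M**2) - 22)**2 = (-22 + B + M**2)**2)
j(580, z(48, 5)) + 1258317 = (-22 + (-30 + 48) + 580**2)**2 + 1258317 = (-22 + 18 + 336400)**2 + 1258317 = 336396**2 + 1258317 = 113162268816 + 1258317 = 113163527133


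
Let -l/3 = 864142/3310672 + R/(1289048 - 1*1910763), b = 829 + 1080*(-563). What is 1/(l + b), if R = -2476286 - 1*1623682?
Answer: -1029147221240/624930679705314679 ≈ -1.6468e-6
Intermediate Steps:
R = -4099968 (R = -2476286 - 1623682 = -4099968)
b = -607211 (b = 829 - 608040 = -607211)
l = -21166348953039/1029147221240 (l = -3*(864142/3310672 - 4099968/(1289048 - 1*1910763)) = -3*(864142*(1/3310672) - 4099968/(1289048 - 1910763)) = -3*(432071/1655336 - 4099968/(-621715)) = -3*(432071/1655336 - 4099968*(-1/621715)) = -3*(432071/1655336 + 4099968/621715) = -3*7055449651013/1029147221240 = -21166348953039/1029147221240 ≈ -20.567)
1/(l + b) = 1/(-21166348953039/1029147221240 - 607211) = 1/(-624930679705314679/1029147221240) = -1029147221240/624930679705314679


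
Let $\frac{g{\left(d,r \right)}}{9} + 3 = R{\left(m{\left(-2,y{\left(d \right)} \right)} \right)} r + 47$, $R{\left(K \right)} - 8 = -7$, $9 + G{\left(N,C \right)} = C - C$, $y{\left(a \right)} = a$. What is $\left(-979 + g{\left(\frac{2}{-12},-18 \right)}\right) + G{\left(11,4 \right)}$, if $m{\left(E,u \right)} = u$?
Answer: $-754$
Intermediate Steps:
$G{\left(N,C \right)} = -9$ ($G{\left(N,C \right)} = -9 + \left(C - C\right) = -9 + 0 = -9$)
$R{\left(K \right)} = 1$ ($R{\left(K \right)} = 8 - 7 = 1$)
$g{\left(d,r \right)} = 396 + 9 r$ ($g{\left(d,r \right)} = -27 + 9 \left(1 r + 47\right) = -27 + 9 \left(r + 47\right) = -27 + 9 \left(47 + r\right) = -27 + \left(423 + 9 r\right) = 396 + 9 r$)
$\left(-979 + g{\left(\frac{2}{-12},-18 \right)}\right) + G{\left(11,4 \right)} = \left(-979 + \left(396 + 9 \left(-18\right)\right)\right) - 9 = \left(-979 + \left(396 - 162\right)\right) - 9 = \left(-979 + 234\right) - 9 = -745 - 9 = -754$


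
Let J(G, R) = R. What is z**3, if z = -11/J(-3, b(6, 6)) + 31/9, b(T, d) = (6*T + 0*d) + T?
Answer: 64481201/2000376 ≈ 32.235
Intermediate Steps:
b(T, d) = 7*T (b(T, d) = (6*T + 0) + T = 6*T + T = 7*T)
z = 401/126 (z = -11/(7*6) + 31/9 = -11/42 + 31*(1/9) = -11*1/42 + 31/9 = -11/42 + 31/9 = 401/126 ≈ 3.1825)
z**3 = (401/126)**3 = 64481201/2000376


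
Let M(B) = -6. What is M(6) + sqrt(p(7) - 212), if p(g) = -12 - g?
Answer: -6 + I*sqrt(231) ≈ -6.0 + 15.199*I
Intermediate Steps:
M(6) + sqrt(p(7) - 212) = -6 + sqrt((-12 - 1*7) - 212) = -6 + sqrt((-12 - 7) - 212) = -6 + sqrt(-19 - 212) = -6 + sqrt(-231) = -6 + I*sqrt(231)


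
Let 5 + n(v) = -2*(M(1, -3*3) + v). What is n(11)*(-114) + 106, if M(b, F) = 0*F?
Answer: 3184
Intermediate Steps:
M(b, F) = 0
n(v) = -5 - 2*v (n(v) = -5 - 2*(0 + v) = -5 - 2*v)
n(11)*(-114) + 106 = (-5 - 2*11)*(-114) + 106 = (-5 - 22)*(-114) + 106 = -27*(-114) + 106 = 3078 + 106 = 3184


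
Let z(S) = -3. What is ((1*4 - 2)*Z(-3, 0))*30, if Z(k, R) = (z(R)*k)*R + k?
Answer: -180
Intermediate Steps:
Z(k, R) = k - 3*R*k (Z(k, R) = (-3*k)*R + k = -3*R*k + k = k - 3*R*k)
((1*4 - 2)*Z(-3, 0))*30 = ((1*4 - 2)*(-3*(1 - 3*0)))*30 = ((4 - 2)*(-3*(1 + 0)))*30 = (2*(-3*1))*30 = (2*(-3))*30 = -6*30 = -180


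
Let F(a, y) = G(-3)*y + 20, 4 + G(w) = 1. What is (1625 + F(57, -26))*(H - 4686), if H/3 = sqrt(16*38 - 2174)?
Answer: -8073978 + 15507*I*sqrt(174) ≈ -8.074e+6 + 2.0455e+5*I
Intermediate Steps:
G(w) = -3 (G(w) = -4 + 1 = -3)
H = 9*I*sqrt(174) (H = 3*sqrt(16*38 - 2174) = 3*sqrt(608 - 2174) = 3*sqrt(-1566) = 3*(3*I*sqrt(174)) = 9*I*sqrt(174) ≈ 118.72*I)
F(a, y) = 20 - 3*y (F(a, y) = -3*y + 20 = 20 - 3*y)
(1625 + F(57, -26))*(H - 4686) = (1625 + (20 - 3*(-26)))*(9*I*sqrt(174) - 4686) = (1625 + (20 + 78))*(-4686 + 9*I*sqrt(174)) = (1625 + 98)*(-4686 + 9*I*sqrt(174)) = 1723*(-4686 + 9*I*sqrt(174)) = -8073978 + 15507*I*sqrt(174)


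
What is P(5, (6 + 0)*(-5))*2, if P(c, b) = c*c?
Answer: 50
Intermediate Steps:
P(c, b) = c**2
P(5, (6 + 0)*(-5))*2 = 5**2*2 = 25*2 = 50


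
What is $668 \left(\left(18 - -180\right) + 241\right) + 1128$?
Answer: $294380$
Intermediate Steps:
$668 \left(\left(18 - -180\right) + 241\right) + 1128 = 668 \left(\left(18 + 180\right) + 241\right) + 1128 = 668 \left(198 + 241\right) + 1128 = 668 \cdot 439 + 1128 = 293252 + 1128 = 294380$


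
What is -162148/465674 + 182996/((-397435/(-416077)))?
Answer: 17728276308040014/92537573095 ≈ 1.9158e+5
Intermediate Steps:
-162148/465674 + 182996/((-397435/(-416077))) = -162148*1/465674 + 182996/((-397435*(-1/416077))) = -81074/232837 + 182996/(397435/416077) = -81074/232837 + 182996*(416077/397435) = -81074/232837 + 76140426692/397435 = 17728276308040014/92537573095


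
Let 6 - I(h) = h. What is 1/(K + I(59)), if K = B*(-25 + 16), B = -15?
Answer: 1/82 ≈ 0.012195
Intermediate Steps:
I(h) = 6 - h
K = 135 (K = -15*(-25 + 16) = -15*(-9) = 135)
1/(K + I(59)) = 1/(135 + (6 - 1*59)) = 1/(135 + (6 - 59)) = 1/(135 - 53) = 1/82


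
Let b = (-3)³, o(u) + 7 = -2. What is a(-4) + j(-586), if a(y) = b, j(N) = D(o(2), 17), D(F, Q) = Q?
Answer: -10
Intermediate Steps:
o(u) = -9 (o(u) = -7 - 2 = -9)
b = -27
j(N) = 17
a(y) = -27
a(-4) + j(-586) = -27 + 17 = -10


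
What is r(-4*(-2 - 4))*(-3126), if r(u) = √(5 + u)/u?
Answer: -521*√29/4 ≈ -701.42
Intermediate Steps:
r(u) = √(5 + u)/u
r(-4*(-2 - 4))*(-3126) = (√(5 - 4*(-2 - 4))/((-4*(-2 - 4))))*(-3126) = (√(5 - 4*(-6))/((-4*(-6))))*(-3126) = (√(5 + 24)/24)*(-3126) = (√29/24)*(-3126) = -521*√29/4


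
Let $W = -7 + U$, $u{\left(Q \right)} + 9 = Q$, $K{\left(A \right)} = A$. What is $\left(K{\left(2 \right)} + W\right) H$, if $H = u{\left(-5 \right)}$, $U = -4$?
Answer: $126$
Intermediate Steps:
$u{\left(Q \right)} = -9 + Q$
$H = -14$ ($H = -9 - 5 = -14$)
$W = -11$ ($W = -7 - 4 = -11$)
$\left(K{\left(2 \right)} + W\right) H = \left(2 - 11\right) \left(-14\right) = \left(-9\right) \left(-14\right) = 126$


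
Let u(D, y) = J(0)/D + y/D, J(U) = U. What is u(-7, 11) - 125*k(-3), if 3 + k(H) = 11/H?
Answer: 17467/21 ≈ 831.76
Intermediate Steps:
u(D, y) = y/D (u(D, y) = 0/D + y/D = 0 + y/D = y/D)
k(H) = -3 + 11/H
u(-7, 11) - 125*k(-3) = 11/(-7) - 125*(-3 + 11/(-3)) = 11*(-⅐) - 125*(-3 + 11*(-⅓)) = -11/7 - 125*(-3 - 11/3) = -11/7 - 125*(-20/3) = -11/7 + 2500/3 = 17467/21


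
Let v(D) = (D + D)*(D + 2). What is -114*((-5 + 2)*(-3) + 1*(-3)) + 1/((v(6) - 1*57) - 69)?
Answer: -20521/30 ≈ -684.03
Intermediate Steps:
v(D) = 2*D*(2 + D) (v(D) = (2*D)*(2 + D) = 2*D*(2 + D))
-114*((-5 + 2)*(-3) + 1*(-3)) + 1/((v(6) - 1*57) - 69) = -114*((-5 + 2)*(-3) + 1*(-3)) + 1/((2*6*(2 + 6) - 1*57) - 69) = -114*(-3*(-3) - 3) + 1/((2*6*8 - 57) - 69) = -114*(9 - 3) + 1/((96 - 57) - 69) = -114*6 + 1/(39 - 69) = -684 + 1/(-30) = -684 - 1/30 = -20521/30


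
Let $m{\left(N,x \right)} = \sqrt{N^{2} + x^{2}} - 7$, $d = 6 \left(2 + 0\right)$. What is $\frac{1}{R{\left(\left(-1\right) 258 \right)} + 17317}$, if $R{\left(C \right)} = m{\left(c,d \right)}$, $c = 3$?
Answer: $\frac{5770}{99878649} - \frac{\sqrt{17}}{99878649} \approx 5.7729 \cdot 10^{-5}$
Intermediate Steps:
$d = 12$ ($d = 6 \cdot 2 = 12$)
$m{\left(N,x \right)} = -7 + \sqrt{N^{2} + x^{2}}$
$R{\left(C \right)} = -7 + 3 \sqrt{17}$ ($R{\left(C \right)} = -7 + \sqrt{3^{2} + 12^{2}} = -7 + \sqrt{9 + 144} = -7 + \sqrt{153} = -7 + 3 \sqrt{17}$)
$\frac{1}{R{\left(\left(-1\right) 258 \right)} + 17317} = \frac{1}{\left(-7 + 3 \sqrt{17}\right) + 17317} = \frac{1}{17310 + 3 \sqrt{17}}$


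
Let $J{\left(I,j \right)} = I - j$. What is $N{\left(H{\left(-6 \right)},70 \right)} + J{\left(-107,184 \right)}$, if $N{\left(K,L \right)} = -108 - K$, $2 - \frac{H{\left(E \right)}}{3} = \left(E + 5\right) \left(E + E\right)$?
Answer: $-369$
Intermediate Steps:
$H{\left(E \right)} = 6 - 6 E \left(5 + E\right)$ ($H{\left(E \right)} = 6 - 3 \left(E + 5\right) \left(E + E\right) = 6 - 3 \left(5 + E\right) 2 E = 6 - 3 \cdot 2 E \left(5 + E\right) = 6 - 6 E \left(5 + E\right)$)
$N{\left(H{\left(-6 \right)},70 \right)} + J{\left(-107,184 \right)} = \left(-108 - \left(6 - -180 - 6 \left(-6\right)^{2}\right)\right) - 291 = \left(-108 - \left(6 + 180 - 216\right)\right) - 291 = \left(-108 - -30\right) - 291 = \left(-108 + 30\right) - 291 = -78 - 291 = -369$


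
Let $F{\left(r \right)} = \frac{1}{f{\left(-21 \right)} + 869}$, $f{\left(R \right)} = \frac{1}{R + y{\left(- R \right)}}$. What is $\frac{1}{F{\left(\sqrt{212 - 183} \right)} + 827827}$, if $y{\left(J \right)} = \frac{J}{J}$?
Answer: $\frac{17379}{14386805453} \approx 1.208 \cdot 10^{-6}$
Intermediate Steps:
$y{\left(J \right)} = 1$
$f{\left(R \right)} = \frac{1}{1 + R}$ ($f{\left(R \right)} = \frac{1}{R + 1} = \frac{1}{1 + R}$)
$F{\left(r \right)} = \frac{20}{17379}$ ($F{\left(r \right)} = \frac{1}{\frac{1}{1 - 21} + 869} = \frac{1}{\frac{1}{-20} + 869} = \frac{1}{- \frac{1}{20} + 869} = \frac{1}{\frac{17379}{20}} = \frac{20}{17379}$)
$\frac{1}{F{\left(\sqrt{212 - 183} \right)} + 827827} = \frac{1}{\frac{20}{17379} + 827827} = \frac{1}{\frac{14386805453}{17379}} = \frac{17379}{14386805453}$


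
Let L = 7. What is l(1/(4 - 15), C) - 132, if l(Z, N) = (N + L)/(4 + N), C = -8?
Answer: -527/4 ≈ -131.75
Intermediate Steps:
l(Z, N) = (7 + N)/(4 + N) (l(Z, N) = (N + 7)/(4 + N) = (7 + N)/(4 + N))
l(1/(4 - 15), C) - 132 = (7 - 8)/(4 - 8) - 132 = -1/(-4) - 132 = -¼*(-1) - 132 = ¼ - 132 = -527/4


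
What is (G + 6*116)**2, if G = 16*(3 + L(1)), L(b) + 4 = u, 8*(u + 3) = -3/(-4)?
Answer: 1605289/4 ≈ 4.0132e+5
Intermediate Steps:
u = -93/32 (u = -3 + (-3/(-4))/8 = -3 + (-3*(-1/4))/8 = -3 + (1/8)*(3/4) = -3 + 3/32 = -93/32 ≈ -2.9063)
L(b) = -221/32 (L(b) = -4 - 93/32 = -221/32)
G = -125/2 (G = 16*(3 - 221/32) = 16*(-125/32) = -125/2 ≈ -62.500)
(G + 6*116)**2 = (-125/2 + 6*116)**2 = (-125/2 + 696)**2 = (1267/2)**2 = 1605289/4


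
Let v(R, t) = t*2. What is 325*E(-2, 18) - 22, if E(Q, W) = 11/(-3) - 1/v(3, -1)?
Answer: -6307/6 ≈ -1051.2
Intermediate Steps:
v(R, t) = 2*t
E(Q, W) = -19/6 (E(Q, W) = 11/(-3) - 1/(2*(-1)) = 11*(-1/3) - 1/(-2) = -11/3 - 1*(-1/2) = -11/3 + 1/2 = -19/6)
325*E(-2, 18) - 22 = 325*(-19/6) - 22 = -6175/6 - 22 = -6307/6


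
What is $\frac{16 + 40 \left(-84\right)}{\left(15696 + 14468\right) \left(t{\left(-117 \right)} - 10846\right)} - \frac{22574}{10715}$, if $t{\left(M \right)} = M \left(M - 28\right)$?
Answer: $- \frac{1041649595286}{494426305985} \approx -2.1068$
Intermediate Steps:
$t{\left(M \right)} = M \left(-28 + M\right)$
$\frac{16 + 40 \left(-84\right)}{\left(15696 + 14468\right) \left(t{\left(-117 \right)} - 10846\right)} - \frac{22574}{10715} = \frac{16 + 40 \left(-84\right)}{\left(15696 + 14468\right) \left(- 117 \left(-28 - 117\right) - 10846\right)} - \frac{22574}{10715} = \frac{16 - 3360}{30164 \left(\left(-117\right) \left(-145\right) - 10846\right)} - \frac{22574}{10715} = - \frac{3344}{30164 \left(16965 - 10846\right)} - \frac{22574}{10715} = - \frac{3344}{30164 \cdot 6119} - \frac{22574}{10715} = - \frac{3344}{184573516} - \frac{22574}{10715} = \left(-3344\right) \frac{1}{184573516} - \frac{22574}{10715} = - \frac{836}{46143379} - \frac{22574}{10715} = - \frac{1041649595286}{494426305985}$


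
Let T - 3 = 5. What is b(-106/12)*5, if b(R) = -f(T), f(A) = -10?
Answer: 50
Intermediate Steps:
T = 8 (T = 3 + 5 = 8)
b(R) = 10 (b(R) = -1*(-10) = 10)
b(-106/12)*5 = 10*5 = 50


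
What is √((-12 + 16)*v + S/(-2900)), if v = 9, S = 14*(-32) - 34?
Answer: 229*√58/290 ≈ 6.0138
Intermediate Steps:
S = -482 (S = -448 - 34 = -482)
√((-12 + 16)*v + S/(-2900)) = √((-12 + 16)*9 - 482/(-2900)) = √(4*9 - 482*(-1/2900)) = √(36 + 241/1450) = √(52441/1450) = 229*√58/290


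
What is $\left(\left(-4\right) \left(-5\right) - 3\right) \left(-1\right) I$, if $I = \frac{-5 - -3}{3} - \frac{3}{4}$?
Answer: $\frac{289}{12} \approx 24.083$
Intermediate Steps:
$I = - \frac{17}{12}$ ($I = \left(-5 + 3\right) \frac{1}{3} - \frac{3}{4} = \left(-2\right) \frac{1}{3} - \frac{3}{4} = - \frac{2}{3} - \frac{3}{4} = - \frac{17}{12} \approx -1.4167$)
$\left(\left(-4\right) \left(-5\right) - 3\right) \left(-1\right) I = \left(\left(-4\right) \left(-5\right) - 3\right) \left(-1\right) \left(- \frac{17}{12}\right) = \left(20 - 3\right) \left(-1\right) \left(- \frac{17}{12}\right) = 17 \left(-1\right) \left(- \frac{17}{12}\right) = \left(-17\right) \left(- \frac{17}{12}\right) = \frac{289}{12}$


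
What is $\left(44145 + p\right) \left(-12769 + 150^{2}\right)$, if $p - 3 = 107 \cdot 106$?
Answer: $539973190$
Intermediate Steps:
$p = 11345$ ($p = 3 + 107 \cdot 106 = 3 + 11342 = 11345$)
$\left(44145 + p\right) \left(-12769 + 150^{2}\right) = \left(44145 + 11345\right) \left(-12769 + 150^{2}\right) = 55490 \left(-12769 + 22500\right) = 55490 \cdot 9731 = 539973190$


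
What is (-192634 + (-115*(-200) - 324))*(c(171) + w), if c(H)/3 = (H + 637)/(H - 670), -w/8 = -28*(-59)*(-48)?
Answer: -53799730377264/499 ≈ -1.0782e+11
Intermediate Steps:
w = 634368 (w = -8*(-28*(-59))*(-48) = -13216*(-48) = -8*(-79296) = 634368)
c(H) = 3*(637 + H)/(-670 + H) (c(H) = 3*((H + 637)/(H - 670)) = 3*((637 + H)/(-670 + H)) = 3*(637 + H)/(-670 + H))
(-192634 + (-115*(-200) - 324))*(c(171) + w) = (-192634 + (-115*(-200) - 324))*(3*(637 + 171)/(-670 + 171) + 634368) = (-192634 + (23000 - 324))*(3*808/(-499) + 634368) = (-192634 + 22676)*(3*(-1/499)*808 + 634368) = -169958*(-2424/499 + 634368) = -169958*316547208/499 = -53799730377264/499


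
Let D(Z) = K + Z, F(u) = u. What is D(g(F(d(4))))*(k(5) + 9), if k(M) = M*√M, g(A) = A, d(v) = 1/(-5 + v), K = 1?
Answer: 0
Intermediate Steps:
D(Z) = 1 + Z
k(M) = M^(3/2)
D(g(F(d(4))))*(k(5) + 9) = (1 + 1/(-5 + 4))*(5^(3/2) + 9) = (1 + 1/(-1))*(5*√5 + 9) = (1 - 1)*(9 + 5*√5) = 0*(9 + 5*√5) = 0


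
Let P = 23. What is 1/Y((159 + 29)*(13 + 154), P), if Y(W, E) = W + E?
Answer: 1/31419 ≈ 3.1828e-5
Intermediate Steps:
Y(W, E) = E + W
1/Y((159 + 29)*(13 + 154), P) = 1/(23 + (159 + 29)*(13 + 154)) = 1/(23 + 188*167) = 1/(23 + 31396) = 1/31419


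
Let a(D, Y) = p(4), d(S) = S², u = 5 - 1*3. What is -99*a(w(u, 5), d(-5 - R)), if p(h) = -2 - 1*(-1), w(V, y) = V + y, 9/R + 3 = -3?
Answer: 99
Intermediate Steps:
R = -3/2 (R = 9/(-3 - 3) = 9/(-6) = 9*(-⅙) = -3/2 ≈ -1.5000)
u = 2 (u = 5 - 3 = 2)
p(h) = -1 (p(h) = -2 + 1 = -1)
a(D, Y) = -1
-99*a(w(u, 5), d(-5 - R)) = -99*(-1) = 99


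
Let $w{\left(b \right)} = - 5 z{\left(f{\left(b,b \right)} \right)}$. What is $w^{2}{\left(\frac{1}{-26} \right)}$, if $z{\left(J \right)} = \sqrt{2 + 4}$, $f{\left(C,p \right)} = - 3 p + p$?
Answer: $150$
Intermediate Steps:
$f{\left(C,p \right)} = - 2 p$
$z{\left(J \right)} = \sqrt{6}$
$w{\left(b \right)} = - 5 \sqrt{6}$
$w^{2}{\left(\frac{1}{-26} \right)} = \left(- 5 \sqrt{6}\right)^{2} = 150$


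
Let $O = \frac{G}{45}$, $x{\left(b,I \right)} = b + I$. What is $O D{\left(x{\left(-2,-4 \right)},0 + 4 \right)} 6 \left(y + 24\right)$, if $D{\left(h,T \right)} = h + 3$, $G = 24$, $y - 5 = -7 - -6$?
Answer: $- \frac{1344}{5} \approx -268.8$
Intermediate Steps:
$y = 4$ ($y = 5 - 1 = 4$)
$x{\left(b,I \right)} = I + b$
$D{\left(h,T \right)} = 3 + h$
$O = \frac{8}{15}$ ($O = \frac{24}{45} = 24 \cdot \frac{1}{45} = \frac{8}{15} \approx 0.53333$)
$O D{\left(x{\left(-2,-4 \right)},0 + 4 \right)} 6 \left(y + 24\right) = \frac{8 \left(3 - 6\right) 6}{15} \left(4 + 24\right) = \frac{8 \left(3 - 6\right) 6}{15} \cdot 28 = \frac{8 \left(\left(-3\right) 6\right)}{15} \cdot 28 = \frac{8}{15} \left(-18\right) 28 = \left(- \frac{48}{5}\right) 28 = - \frac{1344}{5}$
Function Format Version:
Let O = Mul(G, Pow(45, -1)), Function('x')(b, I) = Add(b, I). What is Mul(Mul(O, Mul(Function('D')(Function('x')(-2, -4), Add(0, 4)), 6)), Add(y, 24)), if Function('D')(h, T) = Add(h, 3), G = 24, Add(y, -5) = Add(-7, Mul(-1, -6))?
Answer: Rational(-1344, 5) ≈ -268.80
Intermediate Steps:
y = 4 (y = Add(5, Add(-7, Mul(-1, -6))) = Add(5, Add(-7, 6)) = Add(5, -1) = 4)
Function('x')(b, I) = Add(I, b)
Function('D')(h, T) = Add(3, h)
O = Rational(8, 15) (O = Mul(24, Pow(45, -1)) = Mul(24, Rational(1, 45)) = Rational(8, 15) ≈ 0.53333)
Mul(Mul(O, Mul(Function('D')(Function('x')(-2, -4), Add(0, 4)), 6)), Add(y, 24)) = Mul(Mul(Rational(8, 15), Mul(Add(3, Add(-4, -2)), 6)), Add(4, 24)) = Mul(Mul(Rational(8, 15), Mul(Add(3, -6), 6)), 28) = Mul(Mul(Rational(8, 15), Mul(-3, 6)), 28) = Mul(Mul(Rational(8, 15), -18), 28) = Mul(Rational(-48, 5), 28) = Rational(-1344, 5)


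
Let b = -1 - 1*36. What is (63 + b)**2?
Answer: 676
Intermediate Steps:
b = -37 (b = -1 - 36 = -37)
(63 + b)**2 = (63 - 37)**2 = 26**2 = 676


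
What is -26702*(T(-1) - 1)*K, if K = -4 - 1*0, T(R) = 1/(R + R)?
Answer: -160212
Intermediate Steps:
T(R) = 1/(2*R)
K = -4 (K = -4 + 0 = -4)
-26702*(T(-1) - 1)*K = -26702*((1/2)/(-1) - 1)*(-4) = -26702*((1/2)*(-1) - 1)*(-4) = -26702*(-1/2 - 1)*(-4) = -(-40053)*(-4) = -26702*6 = -160212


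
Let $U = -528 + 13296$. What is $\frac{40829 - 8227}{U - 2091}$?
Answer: $\frac{32602}{10677} \approx 3.0535$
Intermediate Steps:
$U = 12768$
$\frac{40829 - 8227}{U - 2091} = \frac{40829 - 8227}{12768 - 2091} = \frac{32602}{10677}$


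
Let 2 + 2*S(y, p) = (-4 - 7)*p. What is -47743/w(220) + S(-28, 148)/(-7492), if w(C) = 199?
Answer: -357528371/1490908 ≈ -239.81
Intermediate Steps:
S(y, p) = -1 - 11*p/2 (S(y, p) = -1 + ((-4 - 7)*p)/2 = -1 + (-11*p)/2 = -1 - 11*p/2)
-47743/w(220) + S(-28, 148)/(-7492) = -47743/199 + (-1 - 11/2*148)/(-7492) = -47743*1/199 + (-1 - 814)*(-1/7492) = -47743/199 - 815*(-1/7492) = -47743/199 + 815/7492 = -357528371/1490908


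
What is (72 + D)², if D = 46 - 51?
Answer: 4489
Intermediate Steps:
D = -5
(72 + D)² = (72 - 5)² = 67² = 4489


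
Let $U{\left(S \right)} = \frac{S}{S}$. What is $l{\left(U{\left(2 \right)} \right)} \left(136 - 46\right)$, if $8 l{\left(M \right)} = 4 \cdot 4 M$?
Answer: $180$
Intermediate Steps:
$U{\left(S \right)} = 1$
$l{\left(M \right)} = 2 M$ ($l{\left(M \right)} = \frac{4 \cdot 4 M}{8} = \frac{16 M}{8} = 2 M$)
$l{\left(U{\left(2 \right)} \right)} \left(136 - 46\right) = 2 \cdot 1 \left(136 - 46\right) = 2 \cdot 90 = 180$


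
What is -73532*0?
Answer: 0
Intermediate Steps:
-73532*0 = -2372*0 = 0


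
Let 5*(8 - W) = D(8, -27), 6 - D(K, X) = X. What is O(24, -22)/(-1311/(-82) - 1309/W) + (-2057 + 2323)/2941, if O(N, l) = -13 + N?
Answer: 17392712/221630819 ≈ 0.078476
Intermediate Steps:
D(K, X) = 6 - X
W = 7/5 (W = 8 - (6 - 1*(-27))/5 = 8 - (6 + 27)/5 = 8 - ⅕*33 = 8 - 33/5 = 7/5 ≈ 1.4000)
O(24, -22)/(-1311/(-82) - 1309/W) + (-2057 + 2323)/2941 = (-13 + 24)/(-1311/(-82) - 1309/7/5) + (-2057 + 2323)/2941 = 11/(-1311*(-1/82) - 1309*5/7) + 266*(1/2941) = 11/(1311/82 - 935) + 266/2941 = 11/(-75359/82) + 266/2941 = 11*(-82/75359) + 266/2941 = -902/75359 + 266/2941 = 17392712/221630819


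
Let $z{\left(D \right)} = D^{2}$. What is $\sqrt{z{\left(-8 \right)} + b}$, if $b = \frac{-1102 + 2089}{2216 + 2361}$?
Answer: $\frac{\sqrt{1345248955}}{4577} \approx 8.0135$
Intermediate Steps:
$b = \frac{987}{4577} \approx 0.21564$
$\sqrt{z{\left(-8 \right)} + b} = \sqrt{\left(-8\right)^{2} + \frac{987}{4577}} = \sqrt{64 + \frac{987}{4577}} = \sqrt{\frac{293915}{4577}} = \frac{\sqrt{1345248955}}{4577}$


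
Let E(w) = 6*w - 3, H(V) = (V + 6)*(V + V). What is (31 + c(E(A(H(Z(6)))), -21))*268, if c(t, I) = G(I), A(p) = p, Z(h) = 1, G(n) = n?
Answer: 2680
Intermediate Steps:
H(V) = 2*V*(6 + V) (H(V) = (6 + V)*(2*V) = 2*V*(6 + V))
E(w) = -3 + 6*w
c(t, I) = I
(31 + c(E(A(H(Z(6)))), -21))*268 = (31 - 21)*268 = 10*268 = 2680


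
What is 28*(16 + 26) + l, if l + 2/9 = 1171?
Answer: 21121/9 ≈ 2346.8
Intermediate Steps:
l = 10537/9 (l = -2/9 + 1171 = 10537/9 ≈ 1170.8)
28*(16 + 26) + l = 28*(16 + 26) + 10537/9 = 28*42 + 10537/9 = 1176 + 10537/9 = 21121/9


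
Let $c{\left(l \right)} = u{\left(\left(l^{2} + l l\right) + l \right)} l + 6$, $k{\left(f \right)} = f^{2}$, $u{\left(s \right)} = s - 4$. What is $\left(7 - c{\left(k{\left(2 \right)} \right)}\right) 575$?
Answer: $-73025$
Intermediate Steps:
$u{\left(s \right)} = -4 + s$
$c{\left(l \right)} = 6 + l \left(-4 + l + 2 l^{2}\right)$ ($c{\left(l \right)} = \left(-4 + \left(\left(l^{2} + l l\right) + l\right)\right) l + 6 = \left(-4 + \left(\left(l^{2} + l^{2}\right) + l\right)\right) l + 6 = \left(-4 + \left(2 l^{2} + l\right)\right) l + 6 = \left(-4 + \left(l + 2 l^{2}\right)\right) l + 6 = \left(-4 + l + 2 l^{2}\right) l + 6 = l \left(-4 + l + 2 l^{2}\right) + 6 = 6 + l \left(-4 + l + 2 l^{2}\right)$)
$\left(7 - c{\left(k{\left(2 \right)} \right)}\right) 575 = \left(7 - \left(6 + 2^{2} \left(-4 + 2^{2} \left(1 + 2 \cdot 2^{2}\right)\right)\right)\right) 575 = \left(7 - \left(6 + 4 \left(-4 + 4 \left(1 + 2 \cdot 4\right)\right)\right)\right) 575 = \left(7 - \left(6 + 4 \left(-4 + 4 \left(1 + 8\right)\right)\right)\right) 575 = \left(7 - \left(6 + 4 \left(-4 + 4 \cdot 9\right)\right)\right) 575 = \left(7 - \left(6 + 4 \left(-4 + 36\right)\right)\right) 575 = \left(7 - \left(6 + 4 \cdot 32\right)\right) 575 = \left(7 - \left(6 + 128\right)\right) 575 = \left(7 - 134\right) 575 = \left(-127\right) 575 = -73025$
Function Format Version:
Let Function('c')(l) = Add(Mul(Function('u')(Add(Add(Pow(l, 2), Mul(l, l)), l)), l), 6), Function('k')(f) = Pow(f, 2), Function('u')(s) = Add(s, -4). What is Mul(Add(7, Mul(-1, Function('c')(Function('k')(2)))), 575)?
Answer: -73025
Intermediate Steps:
Function('u')(s) = Add(-4, s)
Function('c')(l) = Add(6, Mul(l, Add(-4, l, Mul(2, Pow(l, 2))))) (Function('c')(l) = Add(Mul(Add(-4, Add(Add(Pow(l, 2), Mul(l, l)), l)), l), 6) = Add(Mul(Add(-4, Add(Add(Pow(l, 2), Pow(l, 2)), l)), l), 6) = Add(Mul(Add(-4, Add(Mul(2, Pow(l, 2)), l)), l), 6) = Add(Mul(Add(-4, Add(l, Mul(2, Pow(l, 2)))), l), 6) = Add(Mul(Add(-4, l, Mul(2, Pow(l, 2))), l), 6) = Add(Mul(l, Add(-4, l, Mul(2, Pow(l, 2)))), 6) = Add(6, Mul(l, Add(-4, l, Mul(2, Pow(l, 2))))))
Mul(Add(7, Mul(-1, Function('c')(Function('k')(2)))), 575) = Mul(Add(7, Mul(-1, Add(6, Mul(Pow(2, 2), Add(-4, Mul(Pow(2, 2), Add(1, Mul(2, Pow(2, 2))))))))), 575) = Mul(Add(7, Mul(-1, Add(6, Mul(4, Add(-4, Mul(4, Add(1, Mul(2, 4)))))))), 575) = Mul(Add(7, Mul(-1, Add(6, Mul(4, Add(-4, Mul(4, Add(1, 8))))))), 575) = Mul(Add(7, Mul(-1, Add(6, Mul(4, Add(-4, Mul(4, 9)))))), 575) = Mul(Add(7, Mul(-1, Add(6, Mul(4, Add(-4, 36))))), 575) = Mul(Add(7, Mul(-1, Add(6, Mul(4, 32)))), 575) = Mul(Add(7, Mul(-1, Add(6, 128))), 575) = Mul(Add(7, Mul(-1, 134)), 575) = Mul(Add(7, -134), 575) = Mul(-127, 575) = -73025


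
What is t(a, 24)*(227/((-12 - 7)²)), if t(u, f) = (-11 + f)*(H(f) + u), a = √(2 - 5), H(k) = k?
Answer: 70824/361 + 2951*I*√3/361 ≈ 196.19 + 14.159*I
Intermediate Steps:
a = I*√3 (a = √(-3) = I*√3 ≈ 1.732*I)
t(u, f) = (-11 + f)*(f + u)
t(a, 24)*(227/((-12 - 7)²)) = (24² - 11*24 - 11*I*√3 + 24*(I*√3))*(227/((-12 - 7)²)) = (576 - 264 - 11*I*√3 + 24*I*√3)*(227/((-19)²)) = (312 + 13*I*√3)*(227/361) = 70824/361 + 2951*I*√3/361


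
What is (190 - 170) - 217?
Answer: -197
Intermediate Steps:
(190 - 170) - 217 = 20 - 217 = -197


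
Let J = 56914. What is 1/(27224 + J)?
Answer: 1/84138 ≈ 1.1885e-5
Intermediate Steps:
1/(27224 + J) = 1/(27224 + 56914) = 1/84138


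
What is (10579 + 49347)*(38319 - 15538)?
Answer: 1365174206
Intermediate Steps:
(10579 + 49347)*(38319 - 15538) = 59926*22781 = 1365174206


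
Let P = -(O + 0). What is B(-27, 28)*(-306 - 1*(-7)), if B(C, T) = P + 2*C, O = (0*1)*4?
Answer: 16146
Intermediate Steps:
O = 0 (O = 0*4 = 0)
P = 0 (P = -(0 + 0) = -1*0 = 0)
B(C, T) = 2*C (B(C, T) = 0 + 2*C = 2*C)
B(-27, 28)*(-306 - 1*(-7)) = (2*(-27))*(-306 - 1*(-7)) = -54*(-306 + 7) = -54*(-299) = 16146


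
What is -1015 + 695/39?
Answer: -38890/39 ≈ -997.18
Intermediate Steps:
-1015 + 695/39 = -38890/39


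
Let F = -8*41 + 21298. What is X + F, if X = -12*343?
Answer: 16854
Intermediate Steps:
X = -4116
F = 20970 (F = -328 + 21298 = 20970)
X + F = -4116 + 20970 = 16854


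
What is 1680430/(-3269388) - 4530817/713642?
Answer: -2001528019507/291646573887 ≈ -6.8629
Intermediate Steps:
1680430/(-3269388) - 4530817/713642 = 1680430*(-1/3269388) - 4530817*1/713642 = -840215/1634694 - 4530817/713642 = -2001528019507/291646573887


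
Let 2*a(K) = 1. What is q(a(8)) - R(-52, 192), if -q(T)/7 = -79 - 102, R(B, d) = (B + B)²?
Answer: -9549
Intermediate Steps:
a(K) = ½ (a(K) = (½)*1 = ½)
R(B, d) = 4*B² (R(B, d) = (2*B)² = 4*B²)
q(T) = 1267 (q(T) = -7*(-79 - 102) = -7*(-181) = 1267)
q(a(8)) - R(-52, 192) = 1267 - 4*(-52)² = 1267 - 4*2704 = 1267 - 1*10816 = 1267 - 10816 = -9549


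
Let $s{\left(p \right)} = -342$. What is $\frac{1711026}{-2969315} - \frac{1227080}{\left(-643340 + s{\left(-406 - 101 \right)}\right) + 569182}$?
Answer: $\frac{35161156132}{2212139675} \approx 15.895$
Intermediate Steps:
$\frac{1711026}{-2969315} - \frac{1227080}{\left(-643340 + s{\left(-406 - 101 \right)}\right) + 569182} = \frac{1711026}{-2969315} - \frac{1227080}{\left(-643340 - 342\right) + 569182} = 1711026 \left(- \frac{1}{2969315}\right) - \frac{1227080}{-643682 + 569182} = - \frac{1711026}{2969315} - \frac{1227080}{-74500} = - \frac{1711026}{2969315} - - \frac{61354}{3725} = - \frac{1711026}{2969315} + \frac{61354}{3725} = \frac{35161156132}{2212139675}$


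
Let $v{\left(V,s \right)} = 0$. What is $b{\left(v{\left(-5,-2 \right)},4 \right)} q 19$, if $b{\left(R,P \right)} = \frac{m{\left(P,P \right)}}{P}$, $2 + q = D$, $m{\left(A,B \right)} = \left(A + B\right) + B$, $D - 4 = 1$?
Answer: $171$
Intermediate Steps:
$D = 5$ ($D = 4 + 1 = 5$)
$m{\left(A,B \right)} = A + 2 B$
$q = 3$ ($q = -2 + 5 = 3$)
$b{\left(R,P \right)} = 3$ ($b{\left(R,P \right)} = \frac{P + 2 P}{P} = \frac{3 P}{P} = 3$)
$b{\left(v{\left(-5,-2 \right)},4 \right)} q 19 = 3 \cdot 3 \cdot 19 = 9 \cdot 19 = 171$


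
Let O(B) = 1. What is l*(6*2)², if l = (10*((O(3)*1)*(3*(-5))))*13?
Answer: -280800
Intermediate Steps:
l = -1950 (l = (10*((1*1)*(3*(-5))))*13 = (10*(1*(-15)))*13 = (10*(-15))*13 = -150*13 = -1950)
l*(6*2)² = -1950*(6*2)² = -1950*12² = -1950*144 = -280800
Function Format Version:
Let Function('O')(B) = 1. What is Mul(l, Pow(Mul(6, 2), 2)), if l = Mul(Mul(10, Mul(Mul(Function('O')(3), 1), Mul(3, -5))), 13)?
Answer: -280800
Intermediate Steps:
l = -1950 (l = Mul(Mul(10, Mul(Mul(1, 1), Mul(3, -5))), 13) = Mul(Mul(10, Mul(1, -15)), 13) = Mul(Mul(10, -15), 13) = Mul(-150, 13) = -1950)
Mul(l, Pow(Mul(6, 2), 2)) = Mul(-1950, Pow(Mul(6, 2), 2)) = Mul(-1950, Pow(12, 2)) = Mul(-1950, 144) = -280800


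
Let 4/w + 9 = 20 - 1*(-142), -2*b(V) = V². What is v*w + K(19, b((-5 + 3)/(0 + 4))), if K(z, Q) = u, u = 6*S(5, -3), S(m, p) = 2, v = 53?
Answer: 2048/153 ≈ 13.386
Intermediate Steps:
b(V) = -V²/2
w = 4/153 (w = 4/(-9 + (20 - 1*(-142))) = 4/(-9 + (20 + 142)) = 4/(-9 + 162) = 4/153 ≈ 0.026144)
u = 12 (u = 6*2 = 12)
K(z, Q) = 12
v*w + K(19, b((-5 + 3)/(0 + 4))) = 53*(4/153) + 12 = 212/153 + 12 = 2048/153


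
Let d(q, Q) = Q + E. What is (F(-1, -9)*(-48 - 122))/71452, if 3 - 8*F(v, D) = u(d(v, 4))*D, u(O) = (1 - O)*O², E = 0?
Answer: 36465/285808 ≈ 0.12759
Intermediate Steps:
d(q, Q) = Q (d(q, Q) = Q + 0 = Q)
u(O) = O²*(1 - O)
F(v, D) = 3/8 + 6*D (F(v, D) = 3/8 - 4²*(1 - 1*4)*D/8 = 3/8 - 16*(1 - 4)*D/8 = 3/8 - 16*(-3)*D/8 = 3/8 - (-6)*D = 3/8 + 6*D)
(F(-1, -9)*(-48 - 122))/71452 = ((3/8 + 6*(-9))*(-48 - 122))/71452 = ((3/8 - 54)*(-170))*(1/71452) = -429/8*(-170)*(1/71452) = (36465/4)*(1/71452) = 36465/285808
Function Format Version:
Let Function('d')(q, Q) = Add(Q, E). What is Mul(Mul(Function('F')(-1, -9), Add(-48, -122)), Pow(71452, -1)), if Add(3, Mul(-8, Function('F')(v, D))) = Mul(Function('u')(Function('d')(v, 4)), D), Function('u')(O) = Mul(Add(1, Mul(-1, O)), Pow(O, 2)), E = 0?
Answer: Rational(36465, 285808) ≈ 0.12759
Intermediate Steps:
Function('d')(q, Q) = Q (Function('d')(q, Q) = Add(Q, 0) = Q)
Function('u')(O) = Mul(Pow(O, 2), Add(1, Mul(-1, O)))
Function('F')(v, D) = Add(Rational(3, 8), Mul(6, D)) (Function('F')(v, D) = Add(Rational(3, 8), Mul(Rational(-1, 8), Mul(Mul(Pow(4, 2), Add(1, Mul(-1, 4))), D))) = Add(Rational(3, 8), Mul(Rational(-1, 8), Mul(Mul(16, Add(1, -4)), D))) = Add(Rational(3, 8), Mul(Rational(-1, 8), Mul(Mul(16, -3), D))) = Add(Rational(3, 8), Mul(Rational(-1, 8), Mul(-48, D))) = Add(Rational(3, 8), Mul(6, D)))
Mul(Mul(Function('F')(-1, -9), Add(-48, -122)), Pow(71452, -1)) = Mul(Mul(Add(Rational(3, 8), Mul(6, -9)), Add(-48, -122)), Pow(71452, -1)) = Mul(Mul(Add(Rational(3, 8), -54), -170), Rational(1, 71452)) = Mul(Mul(Rational(-429, 8), -170), Rational(1, 71452)) = Mul(Rational(36465, 4), Rational(1, 71452)) = Rational(36465, 285808)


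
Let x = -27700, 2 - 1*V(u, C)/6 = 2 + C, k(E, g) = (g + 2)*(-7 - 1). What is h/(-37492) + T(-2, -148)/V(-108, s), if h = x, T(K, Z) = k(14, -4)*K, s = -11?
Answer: 78557/309309 ≈ 0.25398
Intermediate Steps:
k(E, g) = -16 - 8*g (k(E, g) = (2 + g)*(-8) = -16 - 8*g)
V(u, C) = -6*C (V(u, C) = 12 - 6*(2 + C) = 12 + (-12 - 6*C) = -6*C)
T(K, Z) = 16*K (T(K, Z) = (-16 - 8*(-4))*K = (-16 + 32)*K = 16*K)
h = -27700
h/(-37492) + T(-2, -148)/V(-108, s) = -27700/(-37492) + (16*(-2))/((-6*(-11))) = -27700*(-1/37492) - 32/66 = 6925/9373 - 32*1/66 = 6925/9373 - 16/33 = 78557/309309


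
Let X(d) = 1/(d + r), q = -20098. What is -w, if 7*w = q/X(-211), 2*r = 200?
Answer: -2230878/7 ≈ -3.1870e+5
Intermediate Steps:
r = 100 (r = (1/2)*200 = 100)
X(d) = 1/(100 + d) (X(d) = 1/(d + 100) = 1/(100 + d))
w = 2230878/7 (w = (-20098/(1/(100 - 211)))/7 = (-20098/(1/(-111)))/7 = (-20098/(-1/111))/7 = (-20098*(-111))/7 = (1/7)*2230878 = 2230878/7 ≈ 3.1870e+5)
-w = -1*2230878/7 = -2230878/7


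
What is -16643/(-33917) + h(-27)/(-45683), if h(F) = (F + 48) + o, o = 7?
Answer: 759352493/1549430311 ≈ 0.49009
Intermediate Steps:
h(F) = 55 + F (h(F) = (F + 48) + 7 = (48 + F) + 7 = 55 + F)
-16643/(-33917) + h(-27)/(-45683) = -16643/(-33917) + (55 - 27)/(-45683) = -16643*(-1/33917) + 28*(-1/45683) = 16643/33917 - 28/45683 = 759352493/1549430311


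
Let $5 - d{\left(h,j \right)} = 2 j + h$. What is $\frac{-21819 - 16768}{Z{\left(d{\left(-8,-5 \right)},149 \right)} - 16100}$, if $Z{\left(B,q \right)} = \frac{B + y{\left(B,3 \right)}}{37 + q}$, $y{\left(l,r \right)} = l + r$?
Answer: $\frac{7177182}{2994551} \approx 2.3967$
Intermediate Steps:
$d{\left(h,j \right)} = 5 - h - 2 j$ ($d{\left(h,j \right)} = 5 - \left(2 j + h\right) = 5 - \left(h + 2 j\right) = 5 - h - 2 j$)
$Z{\left(B,q \right)} = \frac{3 + 2 B}{37 + q}$ ($Z{\left(B,q \right)} = \frac{B + \left(B + 3\right)}{37 + q} = \frac{B + \left(3 + B\right)}{37 + q} = \frac{3 + 2 B}{37 + q}$)
$\frac{-21819 - 16768}{Z{\left(d{\left(-8,-5 \right)},149 \right)} - 16100} = \frac{-21819 - 16768}{\frac{3 + 2 \left(5 - -8 - -10\right)}{37 + 149} - 16100} = - \frac{38587}{\frac{3 + 2 \left(5 + 8 + 10\right)}{186} - 16100} = - \frac{38587}{\frac{3 + 2 \cdot 23}{186} - 16100} = - \frac{38587}{\frac{3 + 46}{186} - 16100} = - \frac{38587}{\frac{1}{186} \cdot 49 - 16100} = - \frac{38587}{\frac{49}{186} - 16100} = - \frac{38587}{- \frac{2994551}{186}} = \left(-38587\right) \left(- \frac{186}{2994551}\right) = \frac{7177182}{2994551}$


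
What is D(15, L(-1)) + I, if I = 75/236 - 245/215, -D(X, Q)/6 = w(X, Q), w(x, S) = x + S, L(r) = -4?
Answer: -678107/10148 ≈ -66.822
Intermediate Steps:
w(x, S) = S + x
D(X, Q) = -6*Q - 6*X (D(X, Q) = -6*(Q + X) = -6*Q - 6*X)
I = -8339/10148 (I = 75*(1/236) - 245*1/215 = 75/236 - 49/43 = -8339/10148 ≈ -0.82174)
D(15, L(-1)) + I = (-6*(-4) - 6*15) - 8339/10148 = (24 - 90) - 8339/10148 = -66 - 8339/10148 = -678107/10148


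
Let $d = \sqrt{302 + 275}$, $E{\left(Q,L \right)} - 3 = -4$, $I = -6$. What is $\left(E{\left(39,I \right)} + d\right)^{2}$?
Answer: $\left(1 - \sqrt{577}\right)^{2} \approx 529.96$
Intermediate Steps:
$E{\left(Q,L \right)} = -1$ ($E{\left(Q,L \right)} = 3 - 4 = -1$)
$d = \sqrt{577} \approx 24.021$
$\left(E{\left(39,I \right)} + d\right)^{2} = \left(-1 + \sqrt{577}\right)^{2}$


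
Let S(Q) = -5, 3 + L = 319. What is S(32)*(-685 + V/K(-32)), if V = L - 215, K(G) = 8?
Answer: 26895/8 ≈ 3361.9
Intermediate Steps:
L = 316 (L = -3 + 319 = 316)
V = 101 (V = 316 - 215 = 101)
S(32)*(-685 + V/K(-32)) = -5*(-685 + 101/8) = -5*(-5379/8) = 26895/8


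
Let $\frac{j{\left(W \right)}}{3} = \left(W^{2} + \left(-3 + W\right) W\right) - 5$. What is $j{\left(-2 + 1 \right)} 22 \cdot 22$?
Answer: $0$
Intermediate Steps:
$j{\left(W \right)} = -15 + 3 W^{2} + 3 W \left(-3 + W\right)$ ($j{\left(W \right)} = 3 \left(\left(W^{2} + \left(-3 + W\right) W\right) - 5\right) = 3 \left(\left(W^{2} + W \left(-3 + W\right)\right) - 5\right) = 3 \left(-5 + W^{2} + W \left(-3 + W\right)\right) = -15 + 3 W^{2} + 3 W \left(-3 + W\right)$)
$j{\left(-2 + 1 \right)} 22 \cdot 22 = \left(-15 - 9 \left(-2 + 1\right) + 6 \left(-2 + 1\right)^{2}\right) 22 \cdot 22 = \left(-15 - -9 + 6 \left(-1\right)^{2}\right) 22 \cdot 22 = \left(-15 + 9 + 6 \cdot 1\right) 22 \cdot 22 = \left(-15 + 9 + 6\right) 22 \cdot 22 = 0 \cdot 22 \cdot 22 = 0 \cdot 22 = 0$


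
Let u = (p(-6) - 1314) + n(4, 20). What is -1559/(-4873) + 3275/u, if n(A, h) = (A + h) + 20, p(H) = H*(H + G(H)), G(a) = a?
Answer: -14091393/5837854 ≈ -2.4138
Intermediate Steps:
p(H) = 2*H**2 (p(H) = H*(H + H) = H*(2*H) = 2*H**2)
n(A, h) = 20 + A + h
u = -1198 (u = (2*(-6)**2 - 1314) + (20 + 4 + 20) = (2*36 - 1314) + 44 = (72 - 1314) + 44 = -1242 + 44 = -1198)
-1559/(-4873) + 3275/u = -1559/(-4873) + 3275/(-1198) = -1559*(-1/4873) + 3275*(-1/1198) = 1559/4873 - 3275/1198 = -14091393/5837854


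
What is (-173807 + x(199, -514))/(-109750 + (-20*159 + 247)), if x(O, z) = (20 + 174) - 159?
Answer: 57924/37561 ≈ 1.5421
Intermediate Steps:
x(O, z) = 35 (x(O, z) = 194 - 159 = 35)
(-173807 + x(199, -514))/(-109750 + (-20*159 + 247)) = (-173807 + 35)/(-109750 + (-20*159 + 247)) = -173772/(-109750 + (-3180 + 247)) = -173772/(-109750 - 2933) = -173772/(-112683) = -173772*(-1/112683) = 57924/37561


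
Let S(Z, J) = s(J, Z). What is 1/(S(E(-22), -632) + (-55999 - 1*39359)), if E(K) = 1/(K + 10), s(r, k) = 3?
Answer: -1/95355 ≈ -1.0487e-5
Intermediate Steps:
E(K) = 1/(10 + K)
S(Z, J) = 3
1/(S(E(-22), -632) + (-55999 - 1*39359)) = 1/(3 + (-55999 - 1*39359)) = 1/(3 + (-55999 - 39359)) = 1/(3 - 95358) = 1/(-95355) = -1/95355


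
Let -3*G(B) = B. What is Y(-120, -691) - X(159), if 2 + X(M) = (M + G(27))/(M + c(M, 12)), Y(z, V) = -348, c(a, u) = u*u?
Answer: -34996/101 ≈ -346.50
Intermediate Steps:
c(a, u) = u**2
G(B) = -B/3
X(M) = -2 + (-9 + M)/(144 + M) (X(M) = -2 + (M - 1/3*27)/(M + 12**2) = -2 + (M - 9)/(M + 144) = -2 + (-9 + M)/(144 + M))
Y(-120, -691) - X(159) = -348 - (-297 - 1*159)/(144 + 159) = -348 - (-297 - 159)/303 = -348 - (-456)/303 = -348 - 1*(-152/101) = -348 + 152/101 = -34996/101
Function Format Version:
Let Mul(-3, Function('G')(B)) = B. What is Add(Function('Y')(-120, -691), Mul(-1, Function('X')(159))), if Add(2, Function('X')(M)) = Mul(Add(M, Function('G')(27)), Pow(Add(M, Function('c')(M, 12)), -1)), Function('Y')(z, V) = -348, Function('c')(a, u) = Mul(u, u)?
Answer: Rational(-34996, 101) ≈ -346.50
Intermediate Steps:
Function('c')(a, u) = Pow(u, 2)
Function('G')(B) = Mul(Rational(-1, 3), B)
Function('X')(M) = Add(-2, Mul(Pow(Add(144, M), -1), Add(-9, M))) (Function('X')(M) = Add(-2, Mul(Add(M, Mul(Rational(-1, 3), 27)), Pow(Add(M, Pow(12, 2)), -1))) = Add(-2, Mul(Add(M, -9), Pow(Add(M, 144), -1))) = Add(-2, Mul(Add(-9, M), Pow(Add(144, M), -1))) = Add(-2, Mul(Pow(Add(144, M), -1), Add(-9, M))))
Add(Function('Y')(-120, -691), Mul(-1, Function('X')(159))) = Add(-348, Mul(-1, Mul(Pow(Add(144, 159), -1), Add(-297, Mul(-1, 159))))) = Add(-348, Mul(-1, Mul(Pow(303, -1), Add(-297, -159)))) = Add(-348, Mul(-1, Mul(Rational(1, 303), -456))) = Add(-348, Mul(-1, Rational(-152, 101))) = Add(-348, Rational(152, 101)) = Rational(-34996, 101)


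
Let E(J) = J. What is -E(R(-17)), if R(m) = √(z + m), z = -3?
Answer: -2*I*√5 ≈ -4.4721*I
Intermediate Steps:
R(m) = √(-3 + m)
-E(R(-17)) = -√(-3 - 17) = -√(-20) = -2*I*√5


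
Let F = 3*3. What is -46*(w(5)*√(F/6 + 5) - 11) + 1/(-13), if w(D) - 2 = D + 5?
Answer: 6577/13 - 276*√26 ≈ -901.41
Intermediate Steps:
F = 9
w(D) = 7 + D (w(D) = 2 + (D + 5) = 2 + (5 + D) = 7 + D)
-46*(w(5)*√(F/6 + 5) - 11) + 1/(-13) = -46*((7 + 5)*√(9/6 + 5) - 11) + 1/(-13) = -46*(12*√(9*(⅙) + 5) - 11) - 1/13 = -46*(12*√(3/2 + 5) - 11) - 1/13 = -46*(12*√(13/2) - 11) - 1/13 = -46*(12*(√26/2) - 11) - 1/13 = -46*(6*√26 - 11) - 1/13 = -46*(-11 + 6*√26) - 1/13 = (506 - 276*√26) - 1/13 = 6577/13 - 276*√26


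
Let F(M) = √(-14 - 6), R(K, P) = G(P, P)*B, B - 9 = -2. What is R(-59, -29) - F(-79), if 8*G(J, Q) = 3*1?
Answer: 21/8 - 2*I*√5 ≈ 2.625 - 4.4721*I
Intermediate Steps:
B = 7 (B = 9 - 2 = 7)
G(J, Q) = 3/8 (G(J, Q) = (3*1)/8 = (⅛)*3 = 3/8)
R(K, P) = 21/8 (R(K, P) = (3/8)*7 = 21/8)
F(M) = 2*I*√5 (F(M) = √(-20) = 2*I*√5)
R(-59, -29) - F(-79) = 21/8 - 2*I*√5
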